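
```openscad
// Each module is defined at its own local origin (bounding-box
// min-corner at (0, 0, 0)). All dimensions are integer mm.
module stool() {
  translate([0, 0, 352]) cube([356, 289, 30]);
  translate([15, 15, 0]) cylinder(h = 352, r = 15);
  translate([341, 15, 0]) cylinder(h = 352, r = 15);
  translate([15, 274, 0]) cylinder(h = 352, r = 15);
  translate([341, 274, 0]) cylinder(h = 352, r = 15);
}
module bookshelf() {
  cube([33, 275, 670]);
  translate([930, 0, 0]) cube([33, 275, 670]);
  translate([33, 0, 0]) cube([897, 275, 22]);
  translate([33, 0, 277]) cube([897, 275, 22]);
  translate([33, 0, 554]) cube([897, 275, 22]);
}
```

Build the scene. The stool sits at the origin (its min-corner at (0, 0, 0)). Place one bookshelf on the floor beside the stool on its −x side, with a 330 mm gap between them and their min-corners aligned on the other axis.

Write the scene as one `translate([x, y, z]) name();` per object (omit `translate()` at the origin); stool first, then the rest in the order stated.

stool();
translate([-1293, 0, 0]) bookshelf();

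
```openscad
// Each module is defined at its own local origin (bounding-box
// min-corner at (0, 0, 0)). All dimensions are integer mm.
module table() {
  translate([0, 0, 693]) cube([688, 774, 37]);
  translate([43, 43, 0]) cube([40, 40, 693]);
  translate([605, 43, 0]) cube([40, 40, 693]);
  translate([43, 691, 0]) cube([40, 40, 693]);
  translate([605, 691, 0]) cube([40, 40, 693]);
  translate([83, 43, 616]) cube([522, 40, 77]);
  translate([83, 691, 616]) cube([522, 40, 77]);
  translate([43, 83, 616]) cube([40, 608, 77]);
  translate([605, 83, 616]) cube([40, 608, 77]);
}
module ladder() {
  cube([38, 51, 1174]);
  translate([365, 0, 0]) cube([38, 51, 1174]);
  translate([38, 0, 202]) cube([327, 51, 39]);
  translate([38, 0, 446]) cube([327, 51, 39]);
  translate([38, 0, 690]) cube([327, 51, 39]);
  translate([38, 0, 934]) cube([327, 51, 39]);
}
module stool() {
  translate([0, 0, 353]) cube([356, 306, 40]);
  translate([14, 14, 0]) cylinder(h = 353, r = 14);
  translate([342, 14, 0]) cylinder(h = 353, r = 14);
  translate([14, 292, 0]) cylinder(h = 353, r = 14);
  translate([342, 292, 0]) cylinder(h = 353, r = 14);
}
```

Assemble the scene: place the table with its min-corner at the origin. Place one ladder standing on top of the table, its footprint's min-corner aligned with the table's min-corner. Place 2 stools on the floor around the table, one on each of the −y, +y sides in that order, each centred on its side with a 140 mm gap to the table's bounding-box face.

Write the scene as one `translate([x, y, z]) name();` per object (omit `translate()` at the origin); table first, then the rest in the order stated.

table();
translate([0, 0, 730]) ladder();
translate([166, -446, 0]) stool();
translate([166, 914, 0]) stool();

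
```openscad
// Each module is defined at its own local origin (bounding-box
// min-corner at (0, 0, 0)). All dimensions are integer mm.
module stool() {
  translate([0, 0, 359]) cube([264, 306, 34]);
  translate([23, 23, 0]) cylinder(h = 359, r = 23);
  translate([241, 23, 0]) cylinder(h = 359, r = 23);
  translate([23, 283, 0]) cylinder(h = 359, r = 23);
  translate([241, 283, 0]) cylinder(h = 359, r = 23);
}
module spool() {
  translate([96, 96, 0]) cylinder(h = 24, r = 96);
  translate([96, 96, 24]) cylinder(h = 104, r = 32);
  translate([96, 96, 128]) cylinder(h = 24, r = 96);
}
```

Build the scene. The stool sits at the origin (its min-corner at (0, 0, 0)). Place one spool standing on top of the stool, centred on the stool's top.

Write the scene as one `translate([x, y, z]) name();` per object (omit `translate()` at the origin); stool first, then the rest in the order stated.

stool();
translate([36, 57, 393]) spool();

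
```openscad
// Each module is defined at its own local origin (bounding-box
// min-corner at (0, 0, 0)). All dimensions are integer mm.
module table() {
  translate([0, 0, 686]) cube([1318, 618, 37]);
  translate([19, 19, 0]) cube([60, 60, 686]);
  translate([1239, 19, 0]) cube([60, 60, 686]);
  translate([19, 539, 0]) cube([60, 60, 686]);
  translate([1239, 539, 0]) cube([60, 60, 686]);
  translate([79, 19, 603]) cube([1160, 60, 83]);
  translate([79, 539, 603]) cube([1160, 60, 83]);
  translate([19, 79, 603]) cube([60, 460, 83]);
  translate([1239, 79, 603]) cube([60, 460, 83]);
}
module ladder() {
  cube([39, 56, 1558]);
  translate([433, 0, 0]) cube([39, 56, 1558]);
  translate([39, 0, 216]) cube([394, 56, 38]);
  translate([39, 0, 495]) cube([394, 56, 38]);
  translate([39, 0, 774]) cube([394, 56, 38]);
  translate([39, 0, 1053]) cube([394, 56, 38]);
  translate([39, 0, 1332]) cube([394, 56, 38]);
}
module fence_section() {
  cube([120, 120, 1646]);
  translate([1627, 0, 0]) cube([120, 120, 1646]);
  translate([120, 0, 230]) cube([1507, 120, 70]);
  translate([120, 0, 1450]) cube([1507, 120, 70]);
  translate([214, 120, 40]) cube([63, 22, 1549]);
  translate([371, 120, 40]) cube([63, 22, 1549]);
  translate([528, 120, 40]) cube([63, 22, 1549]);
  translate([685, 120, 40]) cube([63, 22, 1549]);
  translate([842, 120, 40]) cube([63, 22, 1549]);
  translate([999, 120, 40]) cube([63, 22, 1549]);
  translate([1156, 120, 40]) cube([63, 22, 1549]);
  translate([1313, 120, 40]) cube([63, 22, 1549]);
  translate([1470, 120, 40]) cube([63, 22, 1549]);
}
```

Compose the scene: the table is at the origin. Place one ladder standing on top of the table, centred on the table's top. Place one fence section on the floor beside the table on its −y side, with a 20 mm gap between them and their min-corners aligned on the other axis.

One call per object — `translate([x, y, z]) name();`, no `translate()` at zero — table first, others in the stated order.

table();
translate([423, 281, 723]) ladder();
translate([0, -162, 0]) fence_section();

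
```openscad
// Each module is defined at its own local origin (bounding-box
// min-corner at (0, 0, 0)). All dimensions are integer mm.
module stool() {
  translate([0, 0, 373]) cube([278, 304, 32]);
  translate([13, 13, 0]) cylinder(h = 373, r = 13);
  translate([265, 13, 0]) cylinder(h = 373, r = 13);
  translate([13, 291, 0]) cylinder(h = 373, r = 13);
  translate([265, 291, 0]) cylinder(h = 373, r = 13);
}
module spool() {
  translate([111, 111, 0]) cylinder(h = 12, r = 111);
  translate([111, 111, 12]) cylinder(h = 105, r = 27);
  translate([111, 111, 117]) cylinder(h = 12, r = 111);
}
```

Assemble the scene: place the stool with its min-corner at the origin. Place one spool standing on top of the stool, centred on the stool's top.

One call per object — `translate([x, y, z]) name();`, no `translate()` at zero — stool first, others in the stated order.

stool();
translate([28, 41, 405]) spool();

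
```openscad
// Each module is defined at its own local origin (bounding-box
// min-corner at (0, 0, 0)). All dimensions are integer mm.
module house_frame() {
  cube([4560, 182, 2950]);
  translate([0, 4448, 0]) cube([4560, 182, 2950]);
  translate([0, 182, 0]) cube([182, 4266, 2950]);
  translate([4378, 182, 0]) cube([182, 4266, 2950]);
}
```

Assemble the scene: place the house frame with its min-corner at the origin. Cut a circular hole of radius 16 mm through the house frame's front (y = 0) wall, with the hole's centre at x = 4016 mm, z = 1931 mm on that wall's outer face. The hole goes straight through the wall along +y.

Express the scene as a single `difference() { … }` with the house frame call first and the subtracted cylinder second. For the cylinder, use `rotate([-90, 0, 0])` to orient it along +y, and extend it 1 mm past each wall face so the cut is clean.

difference() {
  house_frame();
  translate([4016, -1, 1931]) rotate([-90, 0, 0]) cylinder(h = 184, r = 16);
}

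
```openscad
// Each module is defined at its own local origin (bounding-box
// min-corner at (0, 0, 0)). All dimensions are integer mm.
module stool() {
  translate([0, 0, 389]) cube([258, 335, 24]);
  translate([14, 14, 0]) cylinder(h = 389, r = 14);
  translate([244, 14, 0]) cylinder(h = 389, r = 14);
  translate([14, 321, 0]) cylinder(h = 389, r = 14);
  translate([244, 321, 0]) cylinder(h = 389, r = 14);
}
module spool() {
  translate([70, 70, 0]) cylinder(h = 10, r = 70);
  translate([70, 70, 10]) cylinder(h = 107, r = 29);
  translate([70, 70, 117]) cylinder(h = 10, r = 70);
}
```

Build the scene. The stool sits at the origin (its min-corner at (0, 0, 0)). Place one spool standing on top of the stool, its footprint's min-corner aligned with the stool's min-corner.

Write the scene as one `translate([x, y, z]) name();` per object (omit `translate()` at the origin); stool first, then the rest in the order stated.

stool();
translate([0, 0, 413]) spool();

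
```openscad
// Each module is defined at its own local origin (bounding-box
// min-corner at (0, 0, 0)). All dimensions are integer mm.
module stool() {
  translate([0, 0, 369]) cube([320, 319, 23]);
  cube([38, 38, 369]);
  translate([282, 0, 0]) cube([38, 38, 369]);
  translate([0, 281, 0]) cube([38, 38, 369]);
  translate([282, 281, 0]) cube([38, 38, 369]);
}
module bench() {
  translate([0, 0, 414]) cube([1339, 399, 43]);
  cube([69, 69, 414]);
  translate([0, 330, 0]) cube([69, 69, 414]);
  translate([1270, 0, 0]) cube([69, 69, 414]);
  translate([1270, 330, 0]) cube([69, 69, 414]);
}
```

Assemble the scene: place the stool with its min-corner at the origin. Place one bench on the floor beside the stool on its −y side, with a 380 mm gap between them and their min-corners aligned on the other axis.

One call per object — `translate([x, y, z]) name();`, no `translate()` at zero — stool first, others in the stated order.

stool();
translate([0, -779, 0]) bench();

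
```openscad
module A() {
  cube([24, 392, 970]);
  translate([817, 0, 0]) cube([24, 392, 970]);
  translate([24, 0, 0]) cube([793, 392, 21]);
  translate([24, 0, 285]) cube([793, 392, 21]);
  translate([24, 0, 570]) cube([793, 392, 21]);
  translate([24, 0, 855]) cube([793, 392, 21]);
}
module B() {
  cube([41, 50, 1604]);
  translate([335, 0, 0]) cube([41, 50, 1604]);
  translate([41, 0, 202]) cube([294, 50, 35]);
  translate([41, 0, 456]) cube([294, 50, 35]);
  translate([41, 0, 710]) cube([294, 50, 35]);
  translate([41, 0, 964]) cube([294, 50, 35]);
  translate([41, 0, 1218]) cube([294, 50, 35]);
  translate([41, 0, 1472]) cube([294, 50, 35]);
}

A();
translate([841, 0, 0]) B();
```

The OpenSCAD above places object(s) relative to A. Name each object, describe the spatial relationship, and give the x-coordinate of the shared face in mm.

A is a bookshelf. B is a ladder. The ladder is against the bookshelf's +x side, with their −y faces flush. The x-coordinate of the shared face is 841 mm.

The bookshelf's +x face and the ladder's −x face are both at x = 841 mm.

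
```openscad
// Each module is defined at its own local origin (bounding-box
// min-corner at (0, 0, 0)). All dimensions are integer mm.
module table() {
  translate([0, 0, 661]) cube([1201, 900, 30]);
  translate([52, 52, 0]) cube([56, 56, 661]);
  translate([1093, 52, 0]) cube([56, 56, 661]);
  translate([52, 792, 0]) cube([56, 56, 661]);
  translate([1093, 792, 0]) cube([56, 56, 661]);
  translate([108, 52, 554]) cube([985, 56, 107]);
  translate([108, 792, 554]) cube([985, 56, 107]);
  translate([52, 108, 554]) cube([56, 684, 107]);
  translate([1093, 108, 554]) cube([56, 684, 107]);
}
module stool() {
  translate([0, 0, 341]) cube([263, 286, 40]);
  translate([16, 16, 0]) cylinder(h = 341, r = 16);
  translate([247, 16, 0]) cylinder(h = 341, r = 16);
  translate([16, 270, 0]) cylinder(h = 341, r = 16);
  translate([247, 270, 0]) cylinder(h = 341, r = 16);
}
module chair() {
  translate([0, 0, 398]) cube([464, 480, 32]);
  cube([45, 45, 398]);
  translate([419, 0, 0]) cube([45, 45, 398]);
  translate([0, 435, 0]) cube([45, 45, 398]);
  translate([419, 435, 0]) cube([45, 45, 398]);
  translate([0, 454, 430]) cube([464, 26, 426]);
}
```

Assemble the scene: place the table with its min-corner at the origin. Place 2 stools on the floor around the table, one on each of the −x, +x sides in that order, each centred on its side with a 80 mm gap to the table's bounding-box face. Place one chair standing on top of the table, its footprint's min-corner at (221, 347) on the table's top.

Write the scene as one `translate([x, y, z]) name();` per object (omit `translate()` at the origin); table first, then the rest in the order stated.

table();
translate([-343, 307, 0]) stool();
translate([1281, 307, 0]) stool();
translate([221, 347, 691]) chair();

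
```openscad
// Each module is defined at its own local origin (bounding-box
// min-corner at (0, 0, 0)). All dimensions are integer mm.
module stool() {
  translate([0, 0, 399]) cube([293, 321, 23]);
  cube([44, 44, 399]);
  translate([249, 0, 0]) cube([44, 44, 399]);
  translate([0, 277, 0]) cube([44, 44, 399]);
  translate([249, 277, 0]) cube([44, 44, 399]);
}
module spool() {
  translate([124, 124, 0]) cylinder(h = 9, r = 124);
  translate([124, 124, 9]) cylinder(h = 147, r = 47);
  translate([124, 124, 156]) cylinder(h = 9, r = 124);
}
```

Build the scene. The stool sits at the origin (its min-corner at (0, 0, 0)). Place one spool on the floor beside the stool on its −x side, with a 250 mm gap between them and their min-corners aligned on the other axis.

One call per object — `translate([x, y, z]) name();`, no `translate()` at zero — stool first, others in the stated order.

stool();
translate([-498, 0, 0]) spool();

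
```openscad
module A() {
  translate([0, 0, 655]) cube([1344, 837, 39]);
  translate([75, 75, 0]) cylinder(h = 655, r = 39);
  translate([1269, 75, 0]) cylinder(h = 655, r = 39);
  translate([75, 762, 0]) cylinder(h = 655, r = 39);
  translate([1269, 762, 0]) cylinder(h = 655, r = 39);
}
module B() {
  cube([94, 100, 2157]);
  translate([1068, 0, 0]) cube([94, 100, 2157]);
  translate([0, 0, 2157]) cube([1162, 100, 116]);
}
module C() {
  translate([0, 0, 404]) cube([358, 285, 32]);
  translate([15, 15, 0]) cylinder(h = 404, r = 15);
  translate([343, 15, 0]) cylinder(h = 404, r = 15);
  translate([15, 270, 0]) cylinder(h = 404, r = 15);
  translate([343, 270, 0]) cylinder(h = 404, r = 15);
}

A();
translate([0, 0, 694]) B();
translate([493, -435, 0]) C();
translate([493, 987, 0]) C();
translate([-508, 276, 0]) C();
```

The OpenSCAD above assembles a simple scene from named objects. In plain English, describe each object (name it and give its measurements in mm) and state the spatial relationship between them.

A is a table: top 1344 mm (x) × 837 mm (y), 39 mm thick, upper face at z = 694 mm, on four round legs of 78 mm diameter, each leg's bounding box inset 36 mm from the nearest pair of top edges, running from z = 0 to the bottom of the top.

B is a door frame. The clear opening is 974 mm wide and 2157 mm high. Two 94 mm wide jambs, 100 mm deep, stand either side of the opening from the floor to the top of the opening. A 116 mm thick head sits across the top of both jambs, spanning the full outside width of the frame.

C is a four-legged stool. The seat is a 358×285×32 mm slab whose top surface is at z = 436 mm; four round legs, each 30 mm in diameter, run from the floor (z = 0) to the underside of the seat, each leg's axis is inset half a diameter from the nearest pair of seat edges (so the leg's bounding box is flush with the corner).

The door frame is on top of the table. Three stools sit around the table at the −y, +y, −x sides.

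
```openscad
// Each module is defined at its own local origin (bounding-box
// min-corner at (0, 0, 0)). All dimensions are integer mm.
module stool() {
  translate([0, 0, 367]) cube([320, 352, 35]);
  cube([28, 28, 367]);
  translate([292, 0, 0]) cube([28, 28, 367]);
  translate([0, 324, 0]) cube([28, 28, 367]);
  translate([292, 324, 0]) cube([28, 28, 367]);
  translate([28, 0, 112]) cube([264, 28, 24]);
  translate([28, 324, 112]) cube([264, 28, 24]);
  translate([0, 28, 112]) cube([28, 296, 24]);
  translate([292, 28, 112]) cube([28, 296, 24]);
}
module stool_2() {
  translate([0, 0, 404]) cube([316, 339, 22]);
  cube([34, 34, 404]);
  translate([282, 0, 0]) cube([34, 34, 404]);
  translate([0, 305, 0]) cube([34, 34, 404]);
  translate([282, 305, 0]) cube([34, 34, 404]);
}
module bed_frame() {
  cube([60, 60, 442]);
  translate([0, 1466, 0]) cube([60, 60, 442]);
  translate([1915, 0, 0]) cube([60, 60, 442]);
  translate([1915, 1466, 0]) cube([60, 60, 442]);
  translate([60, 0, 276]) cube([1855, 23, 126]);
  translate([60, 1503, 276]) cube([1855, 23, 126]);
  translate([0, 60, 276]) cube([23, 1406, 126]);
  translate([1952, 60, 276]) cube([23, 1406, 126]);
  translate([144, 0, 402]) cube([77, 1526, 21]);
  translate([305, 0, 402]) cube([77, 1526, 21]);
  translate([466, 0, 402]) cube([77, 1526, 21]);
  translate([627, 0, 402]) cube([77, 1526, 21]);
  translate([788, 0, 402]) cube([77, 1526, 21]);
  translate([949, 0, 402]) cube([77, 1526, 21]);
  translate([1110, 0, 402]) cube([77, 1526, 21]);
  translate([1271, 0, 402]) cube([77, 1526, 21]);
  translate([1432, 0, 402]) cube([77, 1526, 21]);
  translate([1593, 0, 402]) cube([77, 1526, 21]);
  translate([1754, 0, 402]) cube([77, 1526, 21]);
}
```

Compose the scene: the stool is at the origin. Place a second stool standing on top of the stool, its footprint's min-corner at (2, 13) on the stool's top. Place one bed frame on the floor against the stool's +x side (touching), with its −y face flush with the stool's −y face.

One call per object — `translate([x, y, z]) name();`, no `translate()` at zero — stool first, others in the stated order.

stool();
translate([2, 13, 402]) stool_2();
translate([320, 0, 0]) bed_frame();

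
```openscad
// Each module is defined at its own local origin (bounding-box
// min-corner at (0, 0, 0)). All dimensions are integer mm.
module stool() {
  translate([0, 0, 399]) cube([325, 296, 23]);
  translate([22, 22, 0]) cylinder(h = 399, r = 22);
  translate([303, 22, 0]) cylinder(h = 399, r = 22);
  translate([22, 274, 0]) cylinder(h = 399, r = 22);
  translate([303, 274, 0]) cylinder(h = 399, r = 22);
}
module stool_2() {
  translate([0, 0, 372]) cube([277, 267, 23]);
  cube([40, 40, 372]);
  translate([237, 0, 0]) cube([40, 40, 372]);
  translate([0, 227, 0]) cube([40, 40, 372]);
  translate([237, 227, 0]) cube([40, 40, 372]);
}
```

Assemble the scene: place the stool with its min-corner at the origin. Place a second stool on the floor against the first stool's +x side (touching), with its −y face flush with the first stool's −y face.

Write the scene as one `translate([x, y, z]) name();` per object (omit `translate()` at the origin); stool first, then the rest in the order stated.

stool();
translate([325, 0, 0]) stool_2();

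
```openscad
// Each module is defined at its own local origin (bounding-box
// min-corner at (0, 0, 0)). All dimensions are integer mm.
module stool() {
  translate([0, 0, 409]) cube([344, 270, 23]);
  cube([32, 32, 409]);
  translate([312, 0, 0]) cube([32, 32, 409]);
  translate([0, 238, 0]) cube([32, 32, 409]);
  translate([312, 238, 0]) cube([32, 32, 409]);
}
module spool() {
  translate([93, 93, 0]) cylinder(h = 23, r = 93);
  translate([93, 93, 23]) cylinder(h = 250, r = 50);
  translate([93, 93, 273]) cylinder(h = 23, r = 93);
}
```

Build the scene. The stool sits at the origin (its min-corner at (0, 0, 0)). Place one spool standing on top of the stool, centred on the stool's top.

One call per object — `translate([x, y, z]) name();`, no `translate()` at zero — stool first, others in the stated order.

stool();
translate([79, 42, 432]) spool();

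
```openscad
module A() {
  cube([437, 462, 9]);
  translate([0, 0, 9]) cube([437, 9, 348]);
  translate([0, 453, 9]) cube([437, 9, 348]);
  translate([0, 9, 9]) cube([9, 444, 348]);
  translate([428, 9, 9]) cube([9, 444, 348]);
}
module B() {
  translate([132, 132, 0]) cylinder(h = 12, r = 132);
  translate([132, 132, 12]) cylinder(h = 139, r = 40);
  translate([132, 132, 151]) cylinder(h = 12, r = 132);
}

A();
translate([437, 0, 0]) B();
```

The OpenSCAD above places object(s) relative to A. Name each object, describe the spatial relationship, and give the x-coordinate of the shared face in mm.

A is an open box. B is a spool. The spool is against the open box's +x side, with their −y faces flush. The x-coordinate of the shared face is 437 mm.

The open box's +x face and the spool's −x face are both at x = 437 mm.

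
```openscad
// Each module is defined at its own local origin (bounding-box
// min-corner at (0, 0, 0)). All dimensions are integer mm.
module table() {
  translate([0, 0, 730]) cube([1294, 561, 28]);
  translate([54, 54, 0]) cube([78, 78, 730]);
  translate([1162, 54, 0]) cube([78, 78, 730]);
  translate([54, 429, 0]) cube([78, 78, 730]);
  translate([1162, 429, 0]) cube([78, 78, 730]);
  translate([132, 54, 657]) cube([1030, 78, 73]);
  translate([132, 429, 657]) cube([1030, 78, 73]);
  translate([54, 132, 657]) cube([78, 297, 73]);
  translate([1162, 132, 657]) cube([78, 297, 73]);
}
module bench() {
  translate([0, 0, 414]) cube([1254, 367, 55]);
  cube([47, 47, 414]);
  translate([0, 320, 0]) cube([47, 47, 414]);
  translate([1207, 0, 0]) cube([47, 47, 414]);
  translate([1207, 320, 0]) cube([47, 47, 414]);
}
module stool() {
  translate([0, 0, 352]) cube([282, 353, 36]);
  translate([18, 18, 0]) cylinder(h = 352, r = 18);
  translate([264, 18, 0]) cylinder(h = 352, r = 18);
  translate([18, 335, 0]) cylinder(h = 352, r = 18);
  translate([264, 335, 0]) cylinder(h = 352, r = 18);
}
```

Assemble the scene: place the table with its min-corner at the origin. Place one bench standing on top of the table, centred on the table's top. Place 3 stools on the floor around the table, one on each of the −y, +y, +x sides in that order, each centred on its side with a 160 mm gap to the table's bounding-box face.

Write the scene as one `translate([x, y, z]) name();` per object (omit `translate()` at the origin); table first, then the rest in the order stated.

table();
translate([20, 97, 758]) bench();
translate([506, -513, 0]) stool();
translate([506, 721, 0]) stool();
translate([1454, 104, 0]) stool();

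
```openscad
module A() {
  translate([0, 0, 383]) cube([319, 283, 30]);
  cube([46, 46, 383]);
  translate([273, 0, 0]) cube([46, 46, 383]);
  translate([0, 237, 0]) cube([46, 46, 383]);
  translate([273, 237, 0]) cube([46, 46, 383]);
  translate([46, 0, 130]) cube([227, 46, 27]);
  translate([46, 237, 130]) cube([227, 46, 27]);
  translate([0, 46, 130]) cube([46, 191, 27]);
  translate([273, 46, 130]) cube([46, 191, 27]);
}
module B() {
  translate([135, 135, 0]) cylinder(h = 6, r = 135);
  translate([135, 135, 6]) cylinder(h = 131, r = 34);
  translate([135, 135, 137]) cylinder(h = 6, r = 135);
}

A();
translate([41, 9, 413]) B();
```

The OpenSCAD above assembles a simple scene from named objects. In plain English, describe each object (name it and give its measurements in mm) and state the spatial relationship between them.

A is a four-legged stool. The seat is a 319×283×30 mm slab whose top surface is at z = 413 mm; four square legs, each 46×46 mm in cross-section, run from the floor (z = 0) to the underside of the seat, each flush with a corner of the seat. Four stretchers, 46 mm wide and 27 mm tall, connect adjacent legs with their undersides at z = 130 mm, each running between the inner faces of the legs it joins and aligned with the legs' outer faces on the other axis.

B is a spool: two coaxial disc flanges of radius 135 mm and thickness 6 mm, joined by a core cylinder of radius 34 mm and height 131 mm. The lower flange rests on z = 0 and the three cylinders share a vertical axis.

The spool is on top of the stool.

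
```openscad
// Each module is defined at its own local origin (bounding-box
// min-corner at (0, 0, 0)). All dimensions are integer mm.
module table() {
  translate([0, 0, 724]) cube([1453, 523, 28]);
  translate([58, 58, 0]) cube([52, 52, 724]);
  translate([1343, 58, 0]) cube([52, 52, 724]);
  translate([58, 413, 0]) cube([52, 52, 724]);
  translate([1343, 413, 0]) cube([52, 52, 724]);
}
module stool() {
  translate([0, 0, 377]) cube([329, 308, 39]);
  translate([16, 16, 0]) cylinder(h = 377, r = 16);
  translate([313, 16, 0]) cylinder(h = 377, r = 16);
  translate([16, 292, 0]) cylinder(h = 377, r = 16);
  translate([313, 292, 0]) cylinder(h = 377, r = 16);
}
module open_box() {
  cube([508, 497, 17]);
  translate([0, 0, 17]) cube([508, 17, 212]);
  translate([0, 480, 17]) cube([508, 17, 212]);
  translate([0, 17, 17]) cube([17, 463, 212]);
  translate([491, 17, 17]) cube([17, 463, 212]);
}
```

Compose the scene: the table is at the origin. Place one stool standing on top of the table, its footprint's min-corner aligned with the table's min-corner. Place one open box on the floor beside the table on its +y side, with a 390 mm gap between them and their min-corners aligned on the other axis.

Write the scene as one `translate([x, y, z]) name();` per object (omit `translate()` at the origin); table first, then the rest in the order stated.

table();
translate([0, 0, 752]) stool();
translate([0, 913, 0]) open_box();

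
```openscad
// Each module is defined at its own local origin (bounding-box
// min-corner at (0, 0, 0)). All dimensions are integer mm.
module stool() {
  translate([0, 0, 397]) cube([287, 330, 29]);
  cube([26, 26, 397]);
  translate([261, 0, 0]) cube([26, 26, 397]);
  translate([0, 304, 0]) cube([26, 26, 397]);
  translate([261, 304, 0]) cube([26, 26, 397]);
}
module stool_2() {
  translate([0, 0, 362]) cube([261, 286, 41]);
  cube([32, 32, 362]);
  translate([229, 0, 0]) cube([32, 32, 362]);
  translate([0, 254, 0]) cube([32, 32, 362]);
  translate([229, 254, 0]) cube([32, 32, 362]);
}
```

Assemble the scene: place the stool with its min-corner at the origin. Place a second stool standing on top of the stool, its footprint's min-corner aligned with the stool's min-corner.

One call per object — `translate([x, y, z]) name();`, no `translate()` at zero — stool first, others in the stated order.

stool();
translate([0, 0, 426]) stool_2();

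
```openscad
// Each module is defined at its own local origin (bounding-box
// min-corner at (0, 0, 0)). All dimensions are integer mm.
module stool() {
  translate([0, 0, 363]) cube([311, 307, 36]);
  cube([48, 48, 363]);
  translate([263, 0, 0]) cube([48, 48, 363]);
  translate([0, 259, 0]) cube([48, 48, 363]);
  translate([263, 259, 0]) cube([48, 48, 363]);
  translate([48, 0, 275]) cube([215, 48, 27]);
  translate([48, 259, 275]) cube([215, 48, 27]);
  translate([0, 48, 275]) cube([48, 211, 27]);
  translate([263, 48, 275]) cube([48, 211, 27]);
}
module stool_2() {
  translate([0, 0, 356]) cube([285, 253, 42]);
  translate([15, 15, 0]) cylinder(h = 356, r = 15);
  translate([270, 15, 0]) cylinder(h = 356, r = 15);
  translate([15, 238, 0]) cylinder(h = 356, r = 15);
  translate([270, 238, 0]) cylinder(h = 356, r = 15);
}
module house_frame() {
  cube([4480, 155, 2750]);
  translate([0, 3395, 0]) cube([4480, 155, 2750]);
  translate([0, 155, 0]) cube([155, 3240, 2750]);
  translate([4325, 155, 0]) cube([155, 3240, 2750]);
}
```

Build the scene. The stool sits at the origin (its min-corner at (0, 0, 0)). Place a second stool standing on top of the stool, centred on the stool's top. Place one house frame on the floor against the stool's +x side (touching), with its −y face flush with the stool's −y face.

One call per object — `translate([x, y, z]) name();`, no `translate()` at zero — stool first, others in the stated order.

stool();
translate([13, 27, 399]) stool_2();
translate([311, 0, 0]) house_frame();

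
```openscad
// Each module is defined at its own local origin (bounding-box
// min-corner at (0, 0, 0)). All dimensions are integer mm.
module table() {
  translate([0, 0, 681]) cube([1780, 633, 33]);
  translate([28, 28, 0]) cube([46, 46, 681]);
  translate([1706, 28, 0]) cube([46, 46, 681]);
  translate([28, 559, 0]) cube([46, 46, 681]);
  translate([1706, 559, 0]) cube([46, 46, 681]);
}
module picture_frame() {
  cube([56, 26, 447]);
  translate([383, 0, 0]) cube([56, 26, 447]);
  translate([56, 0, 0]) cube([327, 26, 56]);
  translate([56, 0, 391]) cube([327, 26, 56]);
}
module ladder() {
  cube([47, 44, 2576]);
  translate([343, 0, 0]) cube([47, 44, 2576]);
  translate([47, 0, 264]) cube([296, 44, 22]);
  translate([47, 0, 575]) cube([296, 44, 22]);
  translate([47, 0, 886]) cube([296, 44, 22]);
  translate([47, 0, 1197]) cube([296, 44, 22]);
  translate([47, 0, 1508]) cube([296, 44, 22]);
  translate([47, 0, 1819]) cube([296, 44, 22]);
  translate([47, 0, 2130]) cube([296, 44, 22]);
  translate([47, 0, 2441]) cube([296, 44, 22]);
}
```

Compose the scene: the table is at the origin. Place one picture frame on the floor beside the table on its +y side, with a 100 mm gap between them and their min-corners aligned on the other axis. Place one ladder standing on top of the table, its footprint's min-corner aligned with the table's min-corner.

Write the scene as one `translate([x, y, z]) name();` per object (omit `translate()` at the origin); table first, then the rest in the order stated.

table();
translate([0, 733, 0]) picture_frame();
translate([0, 0, 714]) ladder();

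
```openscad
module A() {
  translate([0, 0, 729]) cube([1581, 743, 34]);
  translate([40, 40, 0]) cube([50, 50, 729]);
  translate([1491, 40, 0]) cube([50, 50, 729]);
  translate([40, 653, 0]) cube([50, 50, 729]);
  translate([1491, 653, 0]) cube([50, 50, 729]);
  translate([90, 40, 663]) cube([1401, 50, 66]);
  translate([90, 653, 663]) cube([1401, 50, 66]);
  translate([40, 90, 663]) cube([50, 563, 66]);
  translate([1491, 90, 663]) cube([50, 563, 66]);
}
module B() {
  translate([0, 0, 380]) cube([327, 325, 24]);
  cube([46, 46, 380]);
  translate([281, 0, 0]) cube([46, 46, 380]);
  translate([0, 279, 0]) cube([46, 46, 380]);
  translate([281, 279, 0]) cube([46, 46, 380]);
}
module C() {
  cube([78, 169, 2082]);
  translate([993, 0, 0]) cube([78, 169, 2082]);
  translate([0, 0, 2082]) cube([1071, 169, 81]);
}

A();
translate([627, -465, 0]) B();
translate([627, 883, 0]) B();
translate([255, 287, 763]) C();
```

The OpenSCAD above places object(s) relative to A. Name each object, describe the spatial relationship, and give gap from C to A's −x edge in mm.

A is a table. B is a stool. C is a door frame. Two stools sit around the table at the −y, +y sides. The door frame is on top of the table, centred. The gap from the door frame to the table's −x edge is 255 mm.

The door frame's min-x is at 255; the table's min-x is 0; gap = 255 mm.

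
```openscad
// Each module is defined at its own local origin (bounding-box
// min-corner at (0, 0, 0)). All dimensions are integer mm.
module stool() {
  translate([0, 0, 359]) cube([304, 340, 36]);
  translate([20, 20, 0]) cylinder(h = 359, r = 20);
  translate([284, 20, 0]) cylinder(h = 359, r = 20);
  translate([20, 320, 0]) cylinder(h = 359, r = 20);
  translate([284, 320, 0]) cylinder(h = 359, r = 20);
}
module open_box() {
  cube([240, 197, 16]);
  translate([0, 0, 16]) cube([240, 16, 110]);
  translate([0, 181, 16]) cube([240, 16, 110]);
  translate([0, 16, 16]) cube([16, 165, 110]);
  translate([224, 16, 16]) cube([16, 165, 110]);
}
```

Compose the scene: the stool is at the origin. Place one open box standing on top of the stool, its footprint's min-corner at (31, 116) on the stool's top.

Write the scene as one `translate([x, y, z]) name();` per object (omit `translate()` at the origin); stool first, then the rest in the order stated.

stool();
translate([31, 116, 395]) open_box();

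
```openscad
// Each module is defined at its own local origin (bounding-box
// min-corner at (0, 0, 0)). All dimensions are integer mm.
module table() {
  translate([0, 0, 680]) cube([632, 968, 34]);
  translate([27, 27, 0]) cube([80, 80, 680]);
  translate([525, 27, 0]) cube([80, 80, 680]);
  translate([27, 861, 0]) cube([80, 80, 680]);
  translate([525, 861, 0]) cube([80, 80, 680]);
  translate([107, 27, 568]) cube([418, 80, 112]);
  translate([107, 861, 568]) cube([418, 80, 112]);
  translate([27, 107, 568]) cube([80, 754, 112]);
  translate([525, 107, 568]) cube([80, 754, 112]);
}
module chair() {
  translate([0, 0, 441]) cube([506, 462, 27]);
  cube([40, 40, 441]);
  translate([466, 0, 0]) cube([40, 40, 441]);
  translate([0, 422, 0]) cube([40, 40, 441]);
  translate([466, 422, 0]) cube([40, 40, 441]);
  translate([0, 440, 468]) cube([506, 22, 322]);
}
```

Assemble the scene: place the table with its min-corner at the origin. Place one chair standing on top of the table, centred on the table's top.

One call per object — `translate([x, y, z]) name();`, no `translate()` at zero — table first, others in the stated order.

table();
translate([63, 253, 714]) chair();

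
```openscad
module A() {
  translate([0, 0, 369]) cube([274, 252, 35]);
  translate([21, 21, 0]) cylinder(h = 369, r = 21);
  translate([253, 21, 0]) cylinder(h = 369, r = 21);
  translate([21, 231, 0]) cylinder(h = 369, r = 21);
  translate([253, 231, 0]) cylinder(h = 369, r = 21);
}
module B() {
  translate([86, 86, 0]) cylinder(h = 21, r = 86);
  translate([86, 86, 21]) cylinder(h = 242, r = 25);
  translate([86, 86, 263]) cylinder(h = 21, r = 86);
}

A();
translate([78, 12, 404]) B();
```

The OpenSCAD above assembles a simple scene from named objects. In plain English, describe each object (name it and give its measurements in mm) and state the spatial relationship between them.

A is a simple wooden stool: a rectangular seat 274 mm (x) by 252 mm (y), 35 mm thick, top face at z = 404 mm, on four round legs, each 42 mm in diameter. The legs rest on z = 0, each leg's axis is inset half a diameter from the nearest pair of seat edges (so the leg's bounding box is flush with the corner).

B is a spool: two coaxial disc flanges of radius 86 mm and thickness 21 mm, joined by a core cylinder of radius 25 mm and height 242 mm. The lower flange rests on z = 0 and the three cylinders share a vertical axis.

The spool is on top of the stool.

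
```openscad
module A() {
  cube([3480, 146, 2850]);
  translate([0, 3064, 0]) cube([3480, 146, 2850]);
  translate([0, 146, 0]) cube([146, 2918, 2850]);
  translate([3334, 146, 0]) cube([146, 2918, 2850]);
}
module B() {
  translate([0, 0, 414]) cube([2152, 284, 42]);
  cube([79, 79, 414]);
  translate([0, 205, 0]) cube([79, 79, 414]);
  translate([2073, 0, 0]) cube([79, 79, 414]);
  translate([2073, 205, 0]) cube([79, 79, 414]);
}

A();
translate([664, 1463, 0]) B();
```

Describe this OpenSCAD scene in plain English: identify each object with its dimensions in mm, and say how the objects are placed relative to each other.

A is a box-shaped house frame (walls only): outside footprint 3480×3210 mm, wall height 2850 mm, wall thickness 146 mm. The two y-facing walls run the full x-width; the two x-facing walls fit between the inner faces of the y-facing walls.

B is a bench: a 2152×284 mm seat slab, 42 mm thick, top at z = 456 mm, on four 79×79 mm square legs flush with the seat corners and standing on z = 0.

The bench sits inside the house frame, centred.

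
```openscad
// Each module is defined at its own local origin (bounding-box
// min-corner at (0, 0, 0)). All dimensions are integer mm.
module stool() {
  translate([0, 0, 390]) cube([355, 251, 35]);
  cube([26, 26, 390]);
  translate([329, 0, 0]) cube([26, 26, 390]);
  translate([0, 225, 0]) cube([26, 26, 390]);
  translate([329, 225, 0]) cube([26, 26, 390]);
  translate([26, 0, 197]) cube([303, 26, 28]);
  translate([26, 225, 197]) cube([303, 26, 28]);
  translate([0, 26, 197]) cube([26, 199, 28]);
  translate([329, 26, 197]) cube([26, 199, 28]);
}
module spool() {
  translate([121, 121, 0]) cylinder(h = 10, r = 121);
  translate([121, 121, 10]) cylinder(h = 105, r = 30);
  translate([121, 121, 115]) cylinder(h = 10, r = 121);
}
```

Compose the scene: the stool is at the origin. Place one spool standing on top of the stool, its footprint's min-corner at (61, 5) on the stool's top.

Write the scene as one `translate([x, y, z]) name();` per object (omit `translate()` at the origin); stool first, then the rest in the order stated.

stool();
translate([61, 5, 425]) spool();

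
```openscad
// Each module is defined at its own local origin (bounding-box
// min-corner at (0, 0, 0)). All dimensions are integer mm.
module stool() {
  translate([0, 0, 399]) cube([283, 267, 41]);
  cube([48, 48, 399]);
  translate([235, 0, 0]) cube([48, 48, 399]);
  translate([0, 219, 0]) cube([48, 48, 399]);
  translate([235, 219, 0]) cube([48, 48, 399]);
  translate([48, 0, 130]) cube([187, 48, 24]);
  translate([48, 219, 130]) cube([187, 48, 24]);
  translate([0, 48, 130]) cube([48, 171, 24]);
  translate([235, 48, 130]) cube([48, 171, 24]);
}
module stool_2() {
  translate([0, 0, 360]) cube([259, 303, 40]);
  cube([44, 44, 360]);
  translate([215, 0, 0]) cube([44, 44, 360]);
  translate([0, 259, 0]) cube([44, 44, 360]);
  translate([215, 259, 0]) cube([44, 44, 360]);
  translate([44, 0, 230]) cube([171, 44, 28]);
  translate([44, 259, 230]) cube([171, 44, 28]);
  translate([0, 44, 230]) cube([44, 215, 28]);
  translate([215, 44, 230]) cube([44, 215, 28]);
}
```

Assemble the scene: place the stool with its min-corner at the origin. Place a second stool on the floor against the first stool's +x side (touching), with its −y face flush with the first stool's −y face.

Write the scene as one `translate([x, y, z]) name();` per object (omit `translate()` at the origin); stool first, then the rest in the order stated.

stool();
translate([283, 0, 0]) stool_2();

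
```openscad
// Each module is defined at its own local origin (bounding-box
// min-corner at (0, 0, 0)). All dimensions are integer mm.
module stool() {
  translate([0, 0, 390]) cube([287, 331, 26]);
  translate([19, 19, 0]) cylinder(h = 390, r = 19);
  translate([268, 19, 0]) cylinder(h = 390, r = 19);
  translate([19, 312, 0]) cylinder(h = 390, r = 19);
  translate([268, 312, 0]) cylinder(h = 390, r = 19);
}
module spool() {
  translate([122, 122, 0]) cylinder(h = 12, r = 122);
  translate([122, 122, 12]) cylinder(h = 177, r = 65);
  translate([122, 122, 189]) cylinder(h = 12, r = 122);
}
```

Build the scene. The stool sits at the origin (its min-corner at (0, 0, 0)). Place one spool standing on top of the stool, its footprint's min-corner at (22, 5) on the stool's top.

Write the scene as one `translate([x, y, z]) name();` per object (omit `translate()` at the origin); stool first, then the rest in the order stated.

stool();
translate([22, 5, 416]) spool();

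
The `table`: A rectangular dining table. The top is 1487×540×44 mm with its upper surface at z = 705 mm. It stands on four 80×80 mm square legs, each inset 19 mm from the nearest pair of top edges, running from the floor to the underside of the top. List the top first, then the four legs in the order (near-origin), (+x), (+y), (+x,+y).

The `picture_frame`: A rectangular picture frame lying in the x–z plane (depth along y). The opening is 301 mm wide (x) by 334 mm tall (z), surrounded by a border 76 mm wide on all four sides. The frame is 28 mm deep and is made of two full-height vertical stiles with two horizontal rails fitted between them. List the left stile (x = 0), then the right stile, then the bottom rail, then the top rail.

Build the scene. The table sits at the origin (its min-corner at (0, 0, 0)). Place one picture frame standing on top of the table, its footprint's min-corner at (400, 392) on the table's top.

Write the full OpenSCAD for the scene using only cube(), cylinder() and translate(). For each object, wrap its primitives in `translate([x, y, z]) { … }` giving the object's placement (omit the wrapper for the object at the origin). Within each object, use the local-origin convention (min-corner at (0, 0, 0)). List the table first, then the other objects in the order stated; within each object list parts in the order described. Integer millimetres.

translate([0, 0, 661]) cube([1487, 540, 44]);
translate([19, 19, 0]) cube([80, 80, 661]);
translate([1388, 19, 0]) cube([80, 80, 661]);
translate([19, 441, 0]) cube([80, 80, 661]);
translate([1388, 441, 0]) cube([80, 80, 661]);
translate([400, 392, 705]) {
  cube([76, 28, 486]);
  translate([377, 0, 0]) cube([76, 28, 486]);
  translate([76, 0, 0]) cube([301, 28, 76]);
  translate([76, 0, 410]) cube([301, 28, 76]);
}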